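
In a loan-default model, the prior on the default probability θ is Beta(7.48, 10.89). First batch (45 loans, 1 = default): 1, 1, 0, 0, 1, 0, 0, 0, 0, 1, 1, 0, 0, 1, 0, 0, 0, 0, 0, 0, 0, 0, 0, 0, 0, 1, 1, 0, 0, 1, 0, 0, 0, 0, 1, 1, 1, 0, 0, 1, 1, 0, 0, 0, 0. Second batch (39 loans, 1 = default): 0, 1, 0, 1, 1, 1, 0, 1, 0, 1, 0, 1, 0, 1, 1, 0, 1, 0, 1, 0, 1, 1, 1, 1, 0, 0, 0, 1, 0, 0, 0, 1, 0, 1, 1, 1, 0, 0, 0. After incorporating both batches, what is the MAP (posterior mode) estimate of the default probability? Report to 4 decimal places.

0.4033

The Beta prior is conjugate to a Binomial/Bernoulli likelihood; the update adds successes to α and failures to β.
After batch 1: Beta(7.48+14, 10.89+31) = Beta(21.48, 41.89).
After batch 2: Beta(21.48+20, 41.89+19) = Beta(41.48, 60.89).
Mode of Beta(a,b) for a,b>1 is (a−1)/(a+b−2) = 40.48/100.37 = 0.4033.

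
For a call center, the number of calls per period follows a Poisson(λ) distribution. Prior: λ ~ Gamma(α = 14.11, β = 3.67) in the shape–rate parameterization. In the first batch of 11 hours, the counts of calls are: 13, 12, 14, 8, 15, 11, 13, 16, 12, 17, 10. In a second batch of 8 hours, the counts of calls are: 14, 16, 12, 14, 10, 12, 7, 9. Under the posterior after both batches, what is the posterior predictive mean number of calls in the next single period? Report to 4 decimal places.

With a Gamma(shape α, rate β) prior, the Poisson likelihood is conjugate: the posterior is Gamma(α + ΣXᵢ, β + n).
Batch 1: sum of counts S = 141 over n = 11 hours.
After batch 1: Gamma(α+S, β+n) = Gamma(14.11+141, 3.67+11) = Gamma(155.11, 14.67).
Batch 2: sum of counts S = 94 over n = 8 hours.
After batch 2: Gamma(α+S, β+n) = Gamma(155.11+94, 14.67+8) = Gamma(249.11, 22.67).
The predictive distribution for one future period is NegBinom with mean α/β = 10.9885.

10.9885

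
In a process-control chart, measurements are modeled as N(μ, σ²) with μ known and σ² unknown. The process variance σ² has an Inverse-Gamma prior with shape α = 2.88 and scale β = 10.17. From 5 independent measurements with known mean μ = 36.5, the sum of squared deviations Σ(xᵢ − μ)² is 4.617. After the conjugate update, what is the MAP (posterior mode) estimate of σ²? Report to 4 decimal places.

1.9559

With known mean μ and an Inverse-Gamma(α, β) prior on σ², the Normal likelihood is conjugate: posterior is Inv-Gamma(α + n/2, β + Σ(xᵢ−μ)²/2).
Posterior: Inv-Gamma(2.88 + 5/2, 10.17 + 4.617/2) = Inv-Gamma(5.38, 12.4785).
Mode = β/(α+1) = 12.4785/6.38 = 1.9559.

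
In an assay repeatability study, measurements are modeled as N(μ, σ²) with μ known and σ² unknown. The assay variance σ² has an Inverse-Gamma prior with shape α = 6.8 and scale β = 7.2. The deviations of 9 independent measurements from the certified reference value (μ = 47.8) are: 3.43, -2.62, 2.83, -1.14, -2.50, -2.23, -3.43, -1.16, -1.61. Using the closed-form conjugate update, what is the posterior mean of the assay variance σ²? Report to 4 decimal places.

3.3623

With known mean μ and an Inverse-Gamma(α, β) prior on σ², the Normal likelihood is conjugate: posterior is Inv-Gamma(α + n/2, β + Σ(xᵢ−μ)²/2).
Σ(xᵢ−μ)² = (3.43)² + (-2.62)² + (2.83)² + (-1.14)² + (-2.50)² + (-2.23)² + (-3.43)² + (-1.16)² + (-1.61)² = 54.8633.
Posterior: Inv-Gamma(6.8 + 9/2, 7.2 + 54.8633/2) = Inv-Gamma(11.30, 34.63165).
E[σ²|data] = β/(α−1) = 34.63165/10.30 = 3.3623.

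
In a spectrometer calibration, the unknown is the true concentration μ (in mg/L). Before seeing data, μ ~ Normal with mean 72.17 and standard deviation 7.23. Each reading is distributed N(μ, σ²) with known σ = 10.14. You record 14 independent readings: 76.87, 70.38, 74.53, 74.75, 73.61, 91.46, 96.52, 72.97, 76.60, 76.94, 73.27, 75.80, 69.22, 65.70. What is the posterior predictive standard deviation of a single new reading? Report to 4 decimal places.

For Normal data with known variance σ², a Normal(μ₀, σ₀²) prior on μ is conjugate. Posterior precision = 1/σ₀² + n/σ²; posterior mean is the precision-weighted average of μ₀ and x̄.
σ₀² = 7.23² = 52.2729, σ² = 10.14² = 102.8196; σ² + n·σ₀² = 102.8196 + 14·52.2729 = 834.6402.
Posterior precision = 1/σ₀² + n/σ² = 1/52.2729 + 14/102.8196 = (σ² + n·σ₀²)/(σ₀²σ²) = 834.6402/(52.2729·102.8196); posterior variance σₙ² = σ₀²σ²/(σ² + n·σ₀²) = 52.2729·102.8196/834.6402 = 6.439516.
Predictive variance for one new observation = σₙ² + σ² = 52.2729·102.8196/834.6402 + 102.8196 = σ²·(σ₀² + 834.6402)/834.6402 = 102.8196·886.9131/834.6402 = 109.259116; SD = √(102.8196·886.9131/834.6402) = 10.4527.

10.4527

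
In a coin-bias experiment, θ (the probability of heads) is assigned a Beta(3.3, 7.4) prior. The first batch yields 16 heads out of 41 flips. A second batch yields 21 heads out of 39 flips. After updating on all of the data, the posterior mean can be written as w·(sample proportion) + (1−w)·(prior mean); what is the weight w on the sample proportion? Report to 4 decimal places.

0.8820

The Beta prior is conjugate to a Binomial/Bernoulli likelihood; the update adds successes to α and failures to β.
Total number of flips: n = 41 + 39 = 80.
Posterior mean = (α₀+k)/(α₀+β₀+n) = [n/(α₀+β₀+n)]·(k/n) + [(α₀+β₀)/(α₀+β₀+n)]·α₀/(α₀+β₀), so only n and the prior enter the weight.
The weight on the data is w = n/(α₀+β₀+n) = 80/(3.3+7.4+80) = 80/90.7 = 0.8820.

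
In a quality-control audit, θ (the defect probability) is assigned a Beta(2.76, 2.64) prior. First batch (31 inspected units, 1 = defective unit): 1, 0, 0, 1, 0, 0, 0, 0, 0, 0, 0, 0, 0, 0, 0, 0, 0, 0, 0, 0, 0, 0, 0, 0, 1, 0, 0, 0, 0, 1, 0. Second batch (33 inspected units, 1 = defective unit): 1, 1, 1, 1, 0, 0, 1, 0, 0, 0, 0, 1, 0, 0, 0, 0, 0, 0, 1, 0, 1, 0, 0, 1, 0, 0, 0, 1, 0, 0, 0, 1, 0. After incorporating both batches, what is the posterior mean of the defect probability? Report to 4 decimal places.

0.2559

The Beta prior is conjugate to a Binomial/Bernoulli likelihood; the update adds successes to α and failures to β.
After batch 1: Beta(2.76+4, 2.64+27) = Beta(6.76, 29.64).
After batch 2: Beta(6.76+11, 29.64+22) = Beta(17.76, 51.64).
Posterior mean = α/(α+β) = 17.76/69.40 = 0.2559.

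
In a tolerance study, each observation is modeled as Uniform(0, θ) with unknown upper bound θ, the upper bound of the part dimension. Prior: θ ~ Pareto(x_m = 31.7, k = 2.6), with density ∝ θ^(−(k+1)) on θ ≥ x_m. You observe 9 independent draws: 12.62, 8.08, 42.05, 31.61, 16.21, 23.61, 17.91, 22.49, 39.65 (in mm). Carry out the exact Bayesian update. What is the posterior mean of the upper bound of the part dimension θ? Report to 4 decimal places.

46.0170

A Pareto(scale x_m, shape k) prior on the upper bound θ of Uniform(0, θ) is conjugate: posterior is Pareto(max(x_m, max xᵢ), k + n).
Sample maximum = 42.05; prior scale x_m = 31.7 → posterior scale = max = 42.05.
Posterior shape = 2.6 + 9 = 11.6.
E[θ|data] = k·x_m/(k−1) = 11.6·42.05/10.6 = 46.0170.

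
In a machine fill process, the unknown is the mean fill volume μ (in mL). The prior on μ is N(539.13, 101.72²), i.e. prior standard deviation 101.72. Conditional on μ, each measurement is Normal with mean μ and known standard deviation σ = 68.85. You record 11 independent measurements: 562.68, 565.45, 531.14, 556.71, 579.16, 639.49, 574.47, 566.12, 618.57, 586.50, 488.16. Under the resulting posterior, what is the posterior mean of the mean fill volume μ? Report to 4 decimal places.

For Normal data with known variance σ², a Normal(μ₀, σ₀²) prior on μ is conjugate. Posterior precision = 1/σ₀² + n/σ²; posterior mean is the precision-weighted average of μ₀ and x̄.
Σxᵢ = 562.68 + 565.45 + 531.14 + 556.71 + 579.16 + 639.49 + 574.47 + 566.12 + 618.57 + 586.50 + 488.16 = 6268.45, so n·x̄ = 6268.45.
σ₀² = 101.72² = 10346.9584, σ² = 68.85² = 4740.3225; σ² + n·σ₀² = 4740.3225 + 11·10346.9584 = 118556.8649.
Posterior mean = (μ₀/σ₀² + n·x̄/σ²)/(1/σ₀² + n/σ²) = (σ²·μ₀ + σ₀²·n·x̄)/(σ² + n·σ₀²) = (4740.3225·539.13 + 10346.9584·6268.45)/118556.8649 = 67415041.451905/118556.8649 = 568.6304.

568.6304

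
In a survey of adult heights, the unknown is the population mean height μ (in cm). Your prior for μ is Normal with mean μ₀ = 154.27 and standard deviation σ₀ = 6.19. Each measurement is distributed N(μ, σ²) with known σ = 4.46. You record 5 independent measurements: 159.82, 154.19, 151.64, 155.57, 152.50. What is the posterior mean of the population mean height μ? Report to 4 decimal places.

154.6994

For Normal data with known variance σ², a Normal(μ₀, σ₀²) prior on μ is conjugate. Posterior precision = 1/σ₀² + n/σ²; posterior mean is the precision-weighted average of μ₀ and x̄.
Σxᵢ = 159.82 + 154.19 + 151.64 + 155.57 + 152.50 = 773.72, so n·x̄ = 773.72.
σ₀² = 6.19² = 38.3161, σ² = 4.46² = 19.8916; σ² + n·σ₀² = 19.8916 + 5·38.3161 = 211.4721.
Posterior mean = (μ₀/σ₀² + n·x̄/σ²)/(1/σ₀² + n/σ²) = (σ²·μ₀ + σ₀²·n·x̄)/(σ² + n·σ₀²) = (19.8916·154.27 + 38.3161·773.72)/211.4721 = 32714.610024/211.4721 = 154.6994.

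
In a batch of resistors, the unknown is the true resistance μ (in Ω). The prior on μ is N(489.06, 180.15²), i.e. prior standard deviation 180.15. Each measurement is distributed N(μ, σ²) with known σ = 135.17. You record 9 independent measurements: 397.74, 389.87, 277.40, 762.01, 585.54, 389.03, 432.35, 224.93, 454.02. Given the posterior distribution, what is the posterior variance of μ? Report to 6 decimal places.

For Normal data with known variance σ², a Normal(μ₀, σ₀²) prior on μ is conjugate. Posterior precision = 1/σ₀² + n/σ²; posterior mean is the precision-weighted average of μ₀ and x̄.
σ₀² = 180.15² = 32454.0225, σ² = 135.17² = 18270.9289; σ² + n·σ₀² = 18270.9289 + 9·32454.0225 = 310357.1314.
Posterior precision = 1/σ₀² + n/σ² = 1/32454.0225 + 9/18270.9289 = (σ² + n·σ₀²)/(σ₀²σ²) = 310357.1314/(32454.0225·18270.9289); posterior variance σₙ² = σ₀²σ²/(σ² + n·σ₀²) = 32454.0225·18270.9289/310357.1314 = 1910.589697.

1910.589697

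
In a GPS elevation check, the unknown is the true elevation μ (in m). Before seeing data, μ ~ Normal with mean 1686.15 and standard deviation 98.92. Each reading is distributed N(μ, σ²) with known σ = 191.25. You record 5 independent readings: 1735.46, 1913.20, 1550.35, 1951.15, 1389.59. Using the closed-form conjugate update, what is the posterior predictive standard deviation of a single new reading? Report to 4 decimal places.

For Normal data with known variance σ², a Normal(μ₀, σ₀²) prior on μ is conjugate. Posterior precision = 1/σ₀² + n/σ²; posterior mean is the precision-weighted average of μ₀ and x̄.
σ₀² = 98.92² = 9785.1664, σ² = 191.25² = 36576.5625; σ² + n·σ₀² = 36576.5625 + 5·9785.1664 = 85502.3945.
Posterior precision = 1/σ₀² + n/σ² = 1/9785.1664 + 5/36576.5625 = (σ² + n·σ₀²)/(σ₀²σ²) = 85502.3945/(9785.1664·36576.5625); posterior variance σₙ² = σ₀²σ²/(σ² + n·σ₀²) = 9785.1664·36576.5625/85502.3945 = 4185.938330.
Predictive variance for one new observation = σₙ² + σ² = 9785.1664·36576.5625/85502.3945 + 36576.5625 = σ²·(σ₀² + 85502.3945)/85502.3945 = 36576.5625·95287.5609/85502.3945 = 40762.500830; SD = √(36576.5625·95287.5609/85502.3945) = 201.8973.

201.8973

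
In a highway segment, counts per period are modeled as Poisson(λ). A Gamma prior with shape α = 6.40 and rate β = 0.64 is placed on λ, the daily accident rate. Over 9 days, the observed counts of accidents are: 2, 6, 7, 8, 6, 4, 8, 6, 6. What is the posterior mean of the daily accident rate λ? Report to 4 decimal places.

6.1618

With a Gamma(shape α, rate β) prior, the Poisson likelihood is conjugate: the posterior is Gamma(α + ΣXᵢ, β + n).
Sum of counts S = 53 over n = 9 days.
Posterior: Gamma(α+S, β+n) = Gamma(6.40+53, 0.64+9) = Gamma(59.40, 9.64).
Posterior mean = α/β = 59.40/9.64 = 6.1618.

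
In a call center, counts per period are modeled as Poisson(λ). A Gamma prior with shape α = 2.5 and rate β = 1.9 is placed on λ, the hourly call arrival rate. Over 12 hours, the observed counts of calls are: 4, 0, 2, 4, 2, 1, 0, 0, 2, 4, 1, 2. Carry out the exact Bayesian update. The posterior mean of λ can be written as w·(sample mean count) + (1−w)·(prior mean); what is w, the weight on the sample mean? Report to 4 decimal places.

0.8633

With a Gamma(shape α, rate β) prior, the Poisson likelihood is conjugate: the posterior is Gamma(α + ΣXᵢ, β + n).
Posterior mean = (α₀+S)/(β₀+n) = [n/(β₀+n)]·(S/n) + [β₀/(β₀+n)]·(α₀/β₀), so only n and β₀ enter the weight.
Weight on data w = n/(β₀+n) = 12/(1.9+12) = 12/13.9 = 0.8633.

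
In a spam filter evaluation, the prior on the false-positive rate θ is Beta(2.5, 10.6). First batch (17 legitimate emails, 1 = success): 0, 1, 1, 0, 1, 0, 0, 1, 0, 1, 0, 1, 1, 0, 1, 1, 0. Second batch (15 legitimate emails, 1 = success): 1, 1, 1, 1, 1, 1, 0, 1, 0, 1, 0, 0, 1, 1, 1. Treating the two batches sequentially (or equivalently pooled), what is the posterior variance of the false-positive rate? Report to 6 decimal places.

The Beta prior is conjugate to a Binomial/Bernoulli likelihood; the update adds successes to α and failures to β.
After batch 1: Beta(2.5+9, 10.6+8) = Beta(11.5, 18.6).
After batch 2: Beta(11.5+11, 18.6+4) = Beta(22.5, 22.6).
Var = αβ/((α+β)²(α+β+1)) = 22.5·22.6/(45.1²·46.1) = 0.005423.

0.005423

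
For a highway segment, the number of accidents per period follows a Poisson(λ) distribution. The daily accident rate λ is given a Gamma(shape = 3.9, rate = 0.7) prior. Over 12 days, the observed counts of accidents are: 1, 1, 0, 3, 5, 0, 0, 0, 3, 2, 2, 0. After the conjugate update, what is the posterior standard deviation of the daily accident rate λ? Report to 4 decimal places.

With a Gamma(shape α, rate β) prior, the Poisson likelihood is conjugate: the posterior is Gamma(α + ΣXᵢ, β + n).
Sum of counts S = 17 over n = 12 days.
Posterior: Gamma(α+S, β+n) = Gamma(3.9+17, 0.7+12) = Gamma(20.9, 12.7).
SD = √α/β = √20.9/12.7 = 0.3600.

0.3600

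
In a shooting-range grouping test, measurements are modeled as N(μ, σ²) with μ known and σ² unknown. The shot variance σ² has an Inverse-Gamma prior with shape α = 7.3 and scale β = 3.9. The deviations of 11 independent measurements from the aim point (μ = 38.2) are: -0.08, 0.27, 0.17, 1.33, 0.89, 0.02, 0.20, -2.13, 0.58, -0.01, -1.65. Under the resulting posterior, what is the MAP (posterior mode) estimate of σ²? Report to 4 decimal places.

With known mean μ and an Inverse-Gamma(α, β) prior on σ², the Normal likelihood is conjugate: posterior is Inv-Gamma(α + n/2, β + Σ(xᵢ−μ)²/2).
Σ(xᵢ−μ)² = (-0.08)² + (0.27)² + (0.17)² + (1.33)² + (0.89)² + (0.02)² + (0.20)² + (-2.13)² + (0.58)² + (-0.01)² + (-1.65)² = 10.3055.
Posterior: Inv-Gamma(7.3 + 11/2, 3.9 + 10.3055/2) = Inv-Gamma(12.80, 9.05275).
Mode = β/(α+1) = 9.05275/13.80 = 0.6560.

0.6560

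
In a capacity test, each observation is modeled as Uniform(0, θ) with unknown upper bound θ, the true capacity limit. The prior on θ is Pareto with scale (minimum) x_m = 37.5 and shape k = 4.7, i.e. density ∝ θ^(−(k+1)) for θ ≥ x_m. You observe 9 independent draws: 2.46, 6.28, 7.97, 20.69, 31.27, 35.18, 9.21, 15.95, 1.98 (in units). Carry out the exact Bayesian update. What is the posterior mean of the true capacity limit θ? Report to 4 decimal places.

A Pareto(scale x_m, shape k) prior on the upper bound θ of Uniform(0, θ) is conjugate: posterior is Pareto(max(x_m, max xᵢ), k + n).
Sample maximum = 35.18; prior scale x_m = 37.5 → posterior scale = max = 37.50.
Posterior shape = 4.7 + 9 = 13.7.
E[θ|data] = k·x_m/(k−1) = 13.7·37.50/12.7 = 40.4528.

40.4528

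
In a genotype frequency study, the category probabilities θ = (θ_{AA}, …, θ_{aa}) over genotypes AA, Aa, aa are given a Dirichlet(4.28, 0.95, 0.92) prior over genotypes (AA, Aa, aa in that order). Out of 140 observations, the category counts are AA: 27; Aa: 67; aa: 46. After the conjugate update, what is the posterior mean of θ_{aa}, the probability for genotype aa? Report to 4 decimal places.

The Dirichlet prior is conjugate to the Multinomial likelihood: each posterior αⱼ = prior αⱼ + observed count nⱼ.
Posterior concentration: (31.28, 67.95, 46.92), total = 146.15.
E[θ_{aa}|data] = α_{aa}/Σα = 46.92/146.15 = 0.3210.

0.3210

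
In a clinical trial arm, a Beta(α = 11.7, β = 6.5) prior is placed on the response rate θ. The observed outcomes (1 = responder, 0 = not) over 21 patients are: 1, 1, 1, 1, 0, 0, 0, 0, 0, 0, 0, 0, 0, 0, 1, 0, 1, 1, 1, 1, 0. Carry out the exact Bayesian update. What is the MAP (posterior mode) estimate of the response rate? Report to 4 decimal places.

The Beta prior is conjugate to a Binomial/Bernoulli likelihood; the update adds successes to α and failures to β.
Posterior: Beta(α+k, β+n−k) = Beta(11.7+9, 6.5+12) = Beta(20.7, 18.5).
Mode of Beta(a,b) for a,b>1 is (a−1)/(a+b−2) = 19.7/37.2 = 0.5296.

0.5296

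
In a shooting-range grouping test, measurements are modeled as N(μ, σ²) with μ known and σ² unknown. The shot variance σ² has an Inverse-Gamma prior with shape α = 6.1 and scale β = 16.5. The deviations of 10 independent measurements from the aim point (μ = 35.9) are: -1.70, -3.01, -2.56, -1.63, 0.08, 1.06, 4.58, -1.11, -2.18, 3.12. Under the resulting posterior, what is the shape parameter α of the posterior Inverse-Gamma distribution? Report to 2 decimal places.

With known mean μ and an Inverse-Gamma(α, β) prior on σ², the Normal likelihood is conjugate: posterior is Inv-Gamma(α + n/2, β + Σ(xᵢ−μ)²/2).
Σ(xᵢ−μ)² = (-1.70)² + (-3.01)² + (-2.56)² + (-1.63)² + (0.08)² + (1.06)² + (4.58)² + (-1.11)² + (-2.18)² + (3.12)² = 58.9859.
Posterior: Inv-Gamma(6.1 + 10/2, 16.5 + 58.9859/2) = Inv-Gamma(11.10, 45.99295).
Posterior α = 11.10.

11.10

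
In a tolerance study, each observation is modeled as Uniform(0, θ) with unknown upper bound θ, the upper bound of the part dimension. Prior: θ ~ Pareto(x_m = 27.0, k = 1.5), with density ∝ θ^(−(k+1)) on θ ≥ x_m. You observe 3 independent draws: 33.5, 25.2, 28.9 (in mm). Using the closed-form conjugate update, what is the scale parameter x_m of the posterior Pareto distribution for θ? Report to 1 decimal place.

33.5

A Pareto(scale x_m, shape k) prior on the upper bound θ of Uniform(0, θ) is conjugate: posterior is Pareto(max(x_m, max xᵢ), k + n).
Sample maximum = 33.5; prior scale x_m = 27.0 → posterior scale = max = 33.5.
Posterior shape = 1.5 + 3 = 4.5.
Posterior scale x_m = 33.5.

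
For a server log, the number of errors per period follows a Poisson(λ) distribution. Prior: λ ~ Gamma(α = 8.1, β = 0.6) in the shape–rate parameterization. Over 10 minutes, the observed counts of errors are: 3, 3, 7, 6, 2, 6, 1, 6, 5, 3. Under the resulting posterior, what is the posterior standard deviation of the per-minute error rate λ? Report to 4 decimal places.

With a Gamma(shape α, rate β) prior, the Poisson likelihood is conjugate: the posterior is Gamma(α + ΣXᵢ, β + n).
Sum of counts S = 42 over n = 10 minutes.
Posterior: Gamma(α+S, β+n) = Gamma(8.1+42, 0.6+10) = Gamma(50.1, 10.6).
SD = √α/β = √50.1/10.6 = 0.6677.

0.6677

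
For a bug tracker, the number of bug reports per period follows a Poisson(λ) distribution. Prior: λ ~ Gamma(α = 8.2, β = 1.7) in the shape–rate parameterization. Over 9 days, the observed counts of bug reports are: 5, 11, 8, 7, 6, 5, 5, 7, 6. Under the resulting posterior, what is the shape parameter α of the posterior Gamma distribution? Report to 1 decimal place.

68.2

With a Gamma(shape α, rate β) prior, the Poisson likelihood is conjugate: the posterior is Gamma(α + ΣXᵢ, β + n).
Sum of counts S = 60 over n = 9 days.
Posterior: Gamma(α+S, β+n) = Gamma(8.2+60, 1.7+9) = Gamma(68.2, 10.7).
Posterior α = 68.2.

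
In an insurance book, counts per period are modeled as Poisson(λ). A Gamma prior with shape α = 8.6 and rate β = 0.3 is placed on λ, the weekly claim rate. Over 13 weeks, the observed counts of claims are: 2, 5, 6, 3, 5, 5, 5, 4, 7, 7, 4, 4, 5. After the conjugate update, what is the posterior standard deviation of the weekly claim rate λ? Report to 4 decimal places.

With a Gamma(shape α, rate β) prior, the Poisson likelihood is conjugate: the posterior is Gamma(α + ΣXᵢ, β + n).
Sum of counts S = 62 over n = 13 weeks.
Posterior: Gamma(α+S, β+n) = Gamma(8.6+62, 0.3+13) = Gamma(70.6, 13.3).
SD = √α/β = √70.6/13.3 = 0.6318.

0.6318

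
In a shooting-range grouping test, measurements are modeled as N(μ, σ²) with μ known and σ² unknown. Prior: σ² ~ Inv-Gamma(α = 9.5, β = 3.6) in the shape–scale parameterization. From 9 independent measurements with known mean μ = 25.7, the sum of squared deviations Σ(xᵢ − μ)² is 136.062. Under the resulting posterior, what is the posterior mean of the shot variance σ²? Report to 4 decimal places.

With known mean μ and an Inverse-Gamma(α, β) prior on σ², the Normal likelihood is conjugate: posterior is Inv-Gamma(α + n/2, β + Σ(xᵢ−μ)²/2).
Posterior: Inv-Gamma(9.5 + 9/2, 3.6 + 136.062/2) = Inv-Gamma(14.00, 71.6310).
E[σ²|data] = β/(α−1) = 71.6310/13.00 = 5.5101.

5.5101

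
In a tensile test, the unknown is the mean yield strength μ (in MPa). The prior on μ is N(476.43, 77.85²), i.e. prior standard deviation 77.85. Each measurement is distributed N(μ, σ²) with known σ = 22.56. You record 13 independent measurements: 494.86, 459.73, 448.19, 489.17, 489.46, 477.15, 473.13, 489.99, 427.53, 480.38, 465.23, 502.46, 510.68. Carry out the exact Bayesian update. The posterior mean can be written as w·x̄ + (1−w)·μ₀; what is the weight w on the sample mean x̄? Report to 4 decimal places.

For Normal data with known variance σ², a Normal(μ₀, σ₀²) prior on μ is conjugate. Posterior precision = 1/σ₀² + n/σ²; posterior mean is the precision-weighted average of μ₀ and x̄.
σ₀² = 77.85² = 6060.6225, σ² = 22.56² = 508.9536. Prior precision 1/σ₀² = 1/6060.6225; data precision n/σ² = 13/508.9536.
w = (n/σ²)/(1/σ₀² + n/σ²) = n·σ₀²/(σ² + n·σ₀²) = 13·6060.6225/(508.9536 + 13·6060.6225) = 78788.0925/79297.0461 = 0.9936.

0.9936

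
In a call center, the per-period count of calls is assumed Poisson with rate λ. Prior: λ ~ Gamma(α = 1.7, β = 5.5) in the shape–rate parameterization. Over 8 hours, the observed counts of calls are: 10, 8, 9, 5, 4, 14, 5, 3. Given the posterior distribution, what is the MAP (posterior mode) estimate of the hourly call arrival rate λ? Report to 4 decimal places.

4.3481

With a Gamma(shape α, rate β) prior, the Poisson likelihood is conjugate: the posterior is Gamma(α + ΣXᵢ, β + n).
Sum of counts S = 58 over n = 8 hours.
Posterior: Gamma(α+S, β+n) = Gamma(1.7+58, 5.5+8) = Gamma(59.7, 13.5).
Mode of Gamma(α,β) for α≥1 is (α−1)/β = 58.7/13.5 = 4.3481.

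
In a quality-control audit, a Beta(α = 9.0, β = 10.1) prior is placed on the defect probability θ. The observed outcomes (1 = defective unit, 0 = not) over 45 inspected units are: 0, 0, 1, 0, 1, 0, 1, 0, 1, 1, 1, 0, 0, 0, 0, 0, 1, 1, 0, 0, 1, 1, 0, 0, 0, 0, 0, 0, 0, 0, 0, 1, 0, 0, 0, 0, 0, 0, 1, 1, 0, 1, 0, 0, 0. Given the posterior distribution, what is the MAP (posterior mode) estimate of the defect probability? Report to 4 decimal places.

The Beta prior is conjugate to a Binomial/Bernoulli likelihood; the update adds successes to α and failures to β.
Posterior: Beta(α+k, β+n−k) = Beta(9.0+14, 10.1+31) = Beta(23.0, 41.1).
Mode of Beta(a,b) for a,b>1 is (a−1)/(a+b−2) = 22.0/62.1 = 0.3543.

0.3543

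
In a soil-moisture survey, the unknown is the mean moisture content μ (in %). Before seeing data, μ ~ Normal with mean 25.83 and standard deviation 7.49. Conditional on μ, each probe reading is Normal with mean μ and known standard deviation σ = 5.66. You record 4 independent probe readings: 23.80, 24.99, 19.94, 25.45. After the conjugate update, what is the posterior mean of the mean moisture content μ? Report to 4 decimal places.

For Normal data with known variance σ², a Normal(μ₀, σ₀²) prior on μ is conjugate. Posterior precision = 1/σ₀² + n/σ²; posterior mean is the precision-weighted average of μ₀ and x̄.
Σxᵢ = 23.80 + 24.99 + 19.94 + 25.45 = 94.18, so n·x̄ = 94.18.
σ₀² = 7.49² = 56.1001, σ² = 5.66² = 32.0356; σ² + n·σ₀² = 32.0356 + 4·56.1001 = 256.436.
Posterior mean = (μ₀/σ₀² + n·x̄/σ²)/(1/σ₀² + n/σ²) = (σ²·μ₀ + σ₀²·n·x̄)/(σ² + n·σ₀²) = (32.0356·25.83 + 56.1001·94.18)/256.436 = 6110.986966/256.436 = 23.8305.

23.8305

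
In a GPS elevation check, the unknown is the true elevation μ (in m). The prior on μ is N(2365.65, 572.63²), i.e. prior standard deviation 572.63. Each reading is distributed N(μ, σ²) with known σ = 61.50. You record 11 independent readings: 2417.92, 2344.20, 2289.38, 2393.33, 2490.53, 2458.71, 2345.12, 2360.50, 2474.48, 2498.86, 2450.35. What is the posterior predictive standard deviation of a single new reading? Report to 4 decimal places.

For Normal data with known variance σ², a Normal(μ₀, σ₀²) prior on μ is conjugate. Posterior precision = 1/σ₀² + n/σ²; posterior mean is the precision-weighted average of μ₀ and x̄.
σ₀² = 572.63² = 327905.1169, σ² = 61.50² = 3782.25; σ² + n·σ₀² = 3782.25 + 11·327905.1169 = 3610738.5359.
Posterior precision = 1/σ₀² + n/σ² = 1/327905.1169 + 11/3782.25 = (σ² + n·σ₀²)/(σ₀²σ²) = 3610738.5359/(327905.1169·3782.25); posterior variance σₙ² = σ₀²σ²/(σ² + n·σ₀²) = 327905.1169·3782.25/3610738.5359 = 343.480736.
Predictive variance for one new observation = σₙ² + σ² = 327905.1169·3782.25/3610738.5359 + 3782.25 = σ²·(σ₀² + 3610738.5359)/3610738.5359 = 3782.25·3938643.6528/3610738.5359 = 4125.730736; SD = √(3782.25·3938643.6528/3610738.5359) = 64.2319.

64.2319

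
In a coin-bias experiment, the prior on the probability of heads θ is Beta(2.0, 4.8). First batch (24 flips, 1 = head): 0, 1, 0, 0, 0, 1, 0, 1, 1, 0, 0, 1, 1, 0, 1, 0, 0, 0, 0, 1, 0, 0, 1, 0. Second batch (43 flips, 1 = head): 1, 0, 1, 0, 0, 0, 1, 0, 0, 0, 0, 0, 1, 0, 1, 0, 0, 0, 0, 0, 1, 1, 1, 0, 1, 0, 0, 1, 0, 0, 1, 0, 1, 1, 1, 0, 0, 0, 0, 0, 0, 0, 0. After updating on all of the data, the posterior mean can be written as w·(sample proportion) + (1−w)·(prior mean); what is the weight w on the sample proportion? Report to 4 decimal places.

0.9079

The Beta prior is conjugate to a Binomial/Bernoulli likelihood; the update adds successes to α and failures to β.
Total number of flips: n = 24 + 43 = 67.
Posterior mean = (α₀+k)/(α₀+β₀+n) = [n/(α₀+β₀+n)]·(k/n) + [(α₀+β₀)/(α₀+β₀+n)]·α₀/(α₀+β₀), so only n and the prior enter the weight.
The weight on the data is w = n/(α₀+β₀+n) = 67/(2.0+4.8+67) = 67/73.8 = 0.9079.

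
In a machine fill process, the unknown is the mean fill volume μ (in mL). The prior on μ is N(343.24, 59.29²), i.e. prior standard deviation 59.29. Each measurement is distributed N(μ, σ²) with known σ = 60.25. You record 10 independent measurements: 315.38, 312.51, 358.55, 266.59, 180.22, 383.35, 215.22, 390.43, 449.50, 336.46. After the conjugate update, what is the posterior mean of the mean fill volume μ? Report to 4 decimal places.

For Normal data with known variance σ², a Normal(μ₀, σ₀²) prior on μ is conjugate. Posterior precision = 1/σ₀² + n/σ²; posterior mean is the precision-weighted average of μ₀ and x̄.
Σxᵢ = 315.38 + 312.51 + 358.55 + 266.59 + 180.22 + 383.35 + 215.22 + 390.43 + 449.50 + 336.46 = 3208.21, so n·x̄ = 3208.21.
σ₀² = 59.29² = 3515.3041, σ² = 60.25² = 3630.0625; σ² + n·σ₀² = 3630.0625 + 10·3515.3041 = 38783.1035.
Posterior mean = (μ₀/σ₀² + n·x̄/σ²)/(1/σ₀² + n/σ²) = (σ²·μ₀ + σ₀²·n·x̄)/(σ² + n·σ₀²) = (3630.0625·343.24 + 3515.3041·3208.21)/38783.1035 = 12523816.419161/38783.1035 = 322.9194.

322.9194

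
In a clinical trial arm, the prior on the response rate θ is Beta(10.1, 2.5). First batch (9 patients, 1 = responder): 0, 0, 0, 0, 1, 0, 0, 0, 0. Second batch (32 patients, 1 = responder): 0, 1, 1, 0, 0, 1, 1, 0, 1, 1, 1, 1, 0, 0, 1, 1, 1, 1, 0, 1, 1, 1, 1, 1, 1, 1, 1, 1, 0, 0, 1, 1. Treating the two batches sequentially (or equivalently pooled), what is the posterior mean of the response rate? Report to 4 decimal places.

The Beta prior is conjugate to a Binomial/Bernoulli likelihood; the update adds successes to α and failures to β.
After batch 1: Beta(10.1+1, 2.5+8) = Beta(11.1, 10.5).
After batch 2: Beta(11.1+23, 10.5+9) = Beta(34.1, 19.5).
Posterior mean = α/(α+β) = 34.1/53.6 = 0.6362.

0.6362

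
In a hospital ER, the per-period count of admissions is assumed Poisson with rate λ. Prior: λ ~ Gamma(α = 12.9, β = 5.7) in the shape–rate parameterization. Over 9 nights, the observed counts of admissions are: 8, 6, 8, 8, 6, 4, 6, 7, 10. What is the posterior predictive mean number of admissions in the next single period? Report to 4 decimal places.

With a Gamma(shape α, rate β) prior, the Poisson likelihood is conjugate: the posterior is Gamma(α + ΣXᵢ, β + n).
Sum of counts S = 63 over n = 9 nights.
Posterior: Gamma(α+S, β+n) = Gamma(12.9+63, 5.7+9) = Gamma(75.9, 14.7).
The predictive distribution for one future period is NegBinom with mean α/β = 5.1633.

5.1633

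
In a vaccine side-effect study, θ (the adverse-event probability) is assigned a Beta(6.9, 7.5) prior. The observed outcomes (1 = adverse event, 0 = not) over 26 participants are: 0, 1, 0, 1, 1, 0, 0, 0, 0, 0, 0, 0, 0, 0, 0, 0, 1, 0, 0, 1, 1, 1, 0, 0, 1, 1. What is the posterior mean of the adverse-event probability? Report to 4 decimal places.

0.3936

The Beta prior is conjugate to a Binomial/Bernoulli likelihood; the update adds successes to α and failures to β.
Posterior: Beta(α+k, β+n−k) = Beta(6.9+9, 7.5+17) = Beta(15.9, 24.5).
Posterior mean = α/(α+β) = 15.9/40.4 = 0.3936.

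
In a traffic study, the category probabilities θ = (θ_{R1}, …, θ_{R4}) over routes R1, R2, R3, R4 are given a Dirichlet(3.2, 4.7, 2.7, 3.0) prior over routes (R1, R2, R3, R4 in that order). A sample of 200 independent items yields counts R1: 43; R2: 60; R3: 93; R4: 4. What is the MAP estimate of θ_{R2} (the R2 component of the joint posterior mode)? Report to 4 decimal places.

The Dirichlet prior is conjugate to the Multinomial likelihood: each posterior αⱼ = prior αⱼ + observed count nⱼ.
Posterior concentration: (46.2, 64.7, 95.7, 7.0), total = 213.6.
Joint mode component: (α_{R2}−1)/(Σα−K) = 63.7/209.6 = 0.3039.

0.3039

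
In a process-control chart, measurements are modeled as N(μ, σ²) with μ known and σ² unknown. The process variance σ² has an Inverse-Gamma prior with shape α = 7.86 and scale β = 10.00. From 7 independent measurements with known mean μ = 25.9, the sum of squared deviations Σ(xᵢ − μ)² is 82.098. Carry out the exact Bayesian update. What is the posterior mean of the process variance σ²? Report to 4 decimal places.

4.9275

With known mean μ and an Inverse-Gamma(α, β) prior on σ², the Normal likelihood is conjugate: posterior is Inv-Gamma(α + n/2, β + Σ(xᵢ−μ)²/2).
Posterior: Inv-Gamma(7.86 + 7/2, 10.00 + 82.098/2) = Inv-Gamma(11.36, 51.0490).
E[σ²|data] = β/(α−1) = 51.0490/10.36 = 4.9275.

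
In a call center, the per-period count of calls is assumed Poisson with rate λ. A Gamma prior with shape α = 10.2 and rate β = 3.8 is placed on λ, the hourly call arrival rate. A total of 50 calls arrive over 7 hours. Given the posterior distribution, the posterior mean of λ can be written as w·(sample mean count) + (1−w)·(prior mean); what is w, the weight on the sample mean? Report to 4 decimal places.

0.6481

With a Gamma(shape α, rate β) prior, the Poisson likelihood is conjugate: the posterior is Gamma(α + ΣXᵢ, β + n).
Posterior mean = (α₀+S)/(β₀+n) = [n/(β₀+n)]·(S/n) + [β₀/(β₀+n)]·(α₀/β₀), so only n and β₀ enter the weight.
Weight on data w = n/(β₀+n) = 7/(3.8+7) = 7/10.8 = 0.6481.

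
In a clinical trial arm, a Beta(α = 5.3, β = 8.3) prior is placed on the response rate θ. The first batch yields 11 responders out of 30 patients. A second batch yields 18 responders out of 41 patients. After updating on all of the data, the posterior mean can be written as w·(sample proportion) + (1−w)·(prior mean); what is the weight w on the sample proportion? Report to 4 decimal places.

The Beta prior is conjugate to a Binomial/Bernoulli likelihood; the update adds successes to α and failures to β.
Total number of patients: n = 30 + 41 = 71.
Posterior mean = (α₀+k)/(α₀+β₀+n) = [n/(α₀+β₀+n)]·(k/n) + [(α₀+β₀)/(α₀+β₀+n)]·α₀/(α₀+β₀), so only n and the prior enter the weight.
The weight on the data is w = n/(α₀+β₀+n) = 71/(5.3+8.3+71) = 71/84.6 = 0.8392.

0.8392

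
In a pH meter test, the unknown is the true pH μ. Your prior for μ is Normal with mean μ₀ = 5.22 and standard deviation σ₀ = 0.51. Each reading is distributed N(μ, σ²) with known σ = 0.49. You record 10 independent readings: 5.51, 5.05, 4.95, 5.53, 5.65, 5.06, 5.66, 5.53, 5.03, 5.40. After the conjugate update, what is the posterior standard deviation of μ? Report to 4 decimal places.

0.1483

For Normal data with known variance σ², a Normal(μ₀, σ₀²) prior on μ is conjugate. Posterior precision = 1/σ₀² + n/σ²; posterior mean is the precision-weighted average of μ₀ and x̄.
σ₀² = 0.51² = 0.2601, σ² = 0.49² = 0.2401; σ² + n·σ₀² = 0.2401 + 10·0.2601 = 2.8411.
Posterior precision = 1/σ₀² + n/σ² = 1/0.2601 + 10/0.2401 = (σ² + n·σ₀²)/(σ₀²σ²) = 2.8411/(0.2601·0.2401); posterior variance σₙ² = σ₀²σ²/(σ² + n·σ₀²) = 0.2601·0.2401/2.8411 = 0.021981.
Posterior SD = √σₙ² = √(0.2601·0.2401/2.8411) = 0.1483.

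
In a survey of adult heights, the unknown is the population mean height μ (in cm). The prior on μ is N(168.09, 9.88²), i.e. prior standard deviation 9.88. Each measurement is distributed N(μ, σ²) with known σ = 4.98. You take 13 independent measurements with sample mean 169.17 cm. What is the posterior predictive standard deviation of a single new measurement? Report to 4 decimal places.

For Normal data with known variance σ², a Normal(μ₀, σ₀²) prior on μ is conjugate. Posterior precision = 1/σ₀² + n/σ²; posterior mean is the precision-weighted average of μ₀ and x̄.
σ₀² = 9.88² = 97.6144, σ² = 4.98² = 24.8004; σ² + n·σ₀² = 24.8004 + 13·97.6144 = 1293.7876.
Posterior precision = 1/σ₀² + n/σ² = 1/97.6144 + 13/24.8004 = (σ² + n·σ₀²)/(σ₀²σ²) = 1293.7876/(97.6144·24.8004); posterior variance σₙ² = σ₀²σ²/(σ² + n·σ₀²) = 97.6144·24.8004/1293.7876 = 1.871154.
Predictive variance for one new observation = σₙ² + σ² = 97.6144·24.8004/1293.7876 + 24.8004 = σ²·(σ₀² + 1293.7876)/1293.7876 = 24.8004·1391.402/1293.7876 = 26.671554; SD = √(24.8004·1391.402/1293.7876) = 5.1645.

5.1645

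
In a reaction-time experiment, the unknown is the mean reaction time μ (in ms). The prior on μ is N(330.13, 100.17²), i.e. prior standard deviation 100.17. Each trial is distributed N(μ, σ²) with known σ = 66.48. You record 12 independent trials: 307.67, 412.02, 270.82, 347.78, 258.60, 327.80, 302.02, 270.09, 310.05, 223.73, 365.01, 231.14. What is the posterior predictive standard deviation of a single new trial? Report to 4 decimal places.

69.1003

For Normal data with known variance σ², a Normal(μ₀, σ₀²) prior on μ is conjugate. Posterior precision = 1/σ₀² + n/σ²; posterior mean is the precision-weighted average of μ₀ and x̄.
σ₀² = 100.17² = 10034.0289, σ² = 66.48² = 4419.5904; σ² + n·σ₀² = 4419.5904 + 12·10034.0289 = 124827.9372.
Posterior precision = 1/σ₀² + n/σ² = 1/10034.0289 + 12/4419.5904 = (σ² + n·σ₀²)/(σ₀²σ²) = 124827.9372/(10034.0289·4419.5904); posterior variance σₙ² = σ₀²σ²/(σ² + n·σ₀²) = 10034.0289·4419.5904/124827.9372 = 355.259398.
Predictive variance for one new observation = σₙ² + σ² = 10034.0289·4419.5904/124827.9372 + 4419.5904 = σ²·(σ₀² + 124827.9372)/124827.9372 = 4419.5904·134861.9661/124827.9372 = 4774.849798; SD = √(4419.5904·134861.9661/124827.9372) = 69.1003.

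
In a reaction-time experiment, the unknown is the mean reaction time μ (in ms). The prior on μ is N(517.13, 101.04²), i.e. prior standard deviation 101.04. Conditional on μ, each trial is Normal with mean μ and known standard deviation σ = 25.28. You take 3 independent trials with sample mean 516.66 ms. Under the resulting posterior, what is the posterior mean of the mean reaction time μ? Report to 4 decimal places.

For Normal data with known variance σ², a Normal(μ₀, σ₀²) prior on μ is conjugate. Posterior precision = 1/σ₀² + n/σ²; posterior mean is the precision-weighted average of μ₀ and x̄.
n·x̄ = 3·516.66 = 1549.98.
σ₀² = 101.04² = 10209.0816, σ² = 25.28² = 639.0784; σ² + n·σ₀² = 639.0784 + 3·10209.0816 = 31266.3232.
Posterior mean = (μ₀/σ₀² + n·x̄/σ²)/(1/σ₀² + n/σ²) = (σ²·μ₀ + σ₀²·n·x̄)/(σ² + n·σ₀²) = (639.0784·517.13 + 10209.0816·1549.98)/31266.3232 = 16154358.91136/31266.3232 = 516.6696.

516.6696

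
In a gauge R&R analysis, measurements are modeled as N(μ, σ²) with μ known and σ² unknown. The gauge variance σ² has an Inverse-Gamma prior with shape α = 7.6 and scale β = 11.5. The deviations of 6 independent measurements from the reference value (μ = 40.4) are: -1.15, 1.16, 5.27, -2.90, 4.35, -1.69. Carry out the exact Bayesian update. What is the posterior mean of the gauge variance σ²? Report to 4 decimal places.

4.3557

With known mean μ and an Inverse-Gamma(α, β) prior on σ², the Normal likelihood is conjugate: posterior is Inv-Gamma(α + n/2, β + Σ(xᵢ−μ)²/2).
Σ(xᵢ−μ)² = (-1.15)² + (1.16)² + (5.27)² + (-2.90)² + (4.35)² + (-1.69)² = 60.6296.
Posterior: Inv-Gamma(7.6 + 6/2, 11.5 + 60.6296/2) = Inv-Gamma(10.60, 41.81480).
E[σ²|data] = β/(α−1) = 41.81480/9.60 = 4.3557.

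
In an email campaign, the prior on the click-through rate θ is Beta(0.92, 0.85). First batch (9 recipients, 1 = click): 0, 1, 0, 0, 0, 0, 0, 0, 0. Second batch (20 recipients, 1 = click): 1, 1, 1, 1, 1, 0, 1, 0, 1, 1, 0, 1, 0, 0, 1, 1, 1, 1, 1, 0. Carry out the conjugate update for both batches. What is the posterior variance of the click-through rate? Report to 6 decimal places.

The Beta prior is conjugate to a Binomial/Bernoulli likelihood; the update adds successes to α and failures to β.
After batch 1: Beta(0.92+1, 0.85+8) = Beta(1.92, 8.85).
After batch 2: Beta(1.92+14, 8.85+6) = Beta(15.92, 14.85).
Var = αβ/((α+β)²(α+β+1)) = 15.92·14.85/(30.77²·31.77) = 0.007860.

0.007860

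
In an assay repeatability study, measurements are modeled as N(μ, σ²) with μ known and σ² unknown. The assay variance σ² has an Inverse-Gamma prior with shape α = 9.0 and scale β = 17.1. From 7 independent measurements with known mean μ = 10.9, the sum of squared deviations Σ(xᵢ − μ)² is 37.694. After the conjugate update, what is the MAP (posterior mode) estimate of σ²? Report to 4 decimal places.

2.6627

With known mean μ and an Inverse-Gamma(α, β) prior on σ², the Normal likelihood is conjugate: posterior is Inv-Gamma(α + n/2, β + Σ(xᵢ−μ)²/2).
Posterior: Inv-Gamma(9.0 + 7/2, 17.1 + 37.694/2) = Inv-Gamma(12.50, 35.9470).
Mode = β/(α+1) = 35.9470/13.50 = 2.6627.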